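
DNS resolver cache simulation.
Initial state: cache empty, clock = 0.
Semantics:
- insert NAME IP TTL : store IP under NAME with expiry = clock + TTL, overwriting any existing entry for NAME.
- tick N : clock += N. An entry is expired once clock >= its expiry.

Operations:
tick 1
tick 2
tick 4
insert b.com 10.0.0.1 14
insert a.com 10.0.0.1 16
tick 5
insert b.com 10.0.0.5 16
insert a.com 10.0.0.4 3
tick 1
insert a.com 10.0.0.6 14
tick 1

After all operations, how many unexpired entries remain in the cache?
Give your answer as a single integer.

Op 1: tick 1 -> clock=1.
Op 2: tick 2 -> clock=3.
Op 3: tick 4 -> clock=7.
Op 4: insert b.com -> 10.0.0.1 (expiry=7+14=21). clock=7
Op 5: insert a.com -> 10.0.0.1 (expiry=7+16=23). clock=7
Op 6: tick 5 -> clock=12.
Op 7: insert b.com -> 10.0.0.5 (expiry=12+16=28). clock=12
Op 8: insert a.com -> 10.0.0.4 (expiry=12+3=15). clock=12
Op 9: tick 1 -> clock=13.
Op 10: insert a.com -> 10.0.0.6 (expiry=13+14=27). clock=13
Op 11: tick 1 -> clock=14.
Final cache (unexpired): {a.com,b.com} -> size=2

Answer: 2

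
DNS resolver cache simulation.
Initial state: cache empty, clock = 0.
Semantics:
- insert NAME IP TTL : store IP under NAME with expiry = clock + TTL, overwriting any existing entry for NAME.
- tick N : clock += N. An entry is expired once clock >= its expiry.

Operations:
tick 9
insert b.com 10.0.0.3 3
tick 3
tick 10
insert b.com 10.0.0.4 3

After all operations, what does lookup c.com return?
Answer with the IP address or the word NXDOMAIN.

Op 1: tick 9 -> clock=9.
Op 2: insert b.com -> 10.0.0.3 (expiry=9+3=12). clock=9
Op 3: tick 3 -> clock=12. purged={b.com}
Op 4: tick 10 -> clock=22.
Op 5: insert b.com -> 10.0.0.4 (expiry=22+3=25). clock=22
lookup c.com: not in cache (expired or never inserted)

Answer: NXDOMAIN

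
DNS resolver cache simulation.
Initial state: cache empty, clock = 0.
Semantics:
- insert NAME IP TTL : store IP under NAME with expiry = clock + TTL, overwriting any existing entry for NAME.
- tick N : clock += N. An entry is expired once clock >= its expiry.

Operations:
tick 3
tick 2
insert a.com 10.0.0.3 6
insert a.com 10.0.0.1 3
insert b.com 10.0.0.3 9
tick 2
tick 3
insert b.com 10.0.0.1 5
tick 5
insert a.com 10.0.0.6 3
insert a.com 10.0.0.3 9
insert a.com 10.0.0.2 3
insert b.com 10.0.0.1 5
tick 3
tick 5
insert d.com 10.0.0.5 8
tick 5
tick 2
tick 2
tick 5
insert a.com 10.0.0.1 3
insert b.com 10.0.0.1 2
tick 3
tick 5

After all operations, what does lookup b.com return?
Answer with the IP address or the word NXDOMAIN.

Answer: NXDOMAIN

Derivation:
Op 1: tick 3 -> clock=3.
Op 2: tick 2 -> clock=5.
Op 3: insert a.com -> 10.0.0.3 (expiry=5+6=11). clock=5
Op 4: insert a.com -> 10.0.0.1 (expiry=5+3=8). clock=5
Op 5: insert b.com -> 10.0.0.3 (expiry=5+9=14). clock=5
Op 6: tick 2 -> clock=7.
Op 7: tick 3 -> clock=10. purged={a.com}
Op 8: insert b.com -> 10.0.0.1 (expiry=10+5=15). clock=10
Op 9: tick 5 -> clock=15. purged={b.com}
Op 10: insert a.com -> 10.0.0.6 (expiry=15+3=18). clock=15
Op 11: insert a.com -> 10.0.0.3 (expiry=15+9=24). clock=15
Op 12: insert a.com -> 10.0.0.2 (expiry=15+3=18). clock=15
Op 13: insert b.com -> 10.0.0.1 (expiry=15+5=20). clock=15
Op 14: tick 3 -> clock=18. purged={a.com}
Op 15: tick 5 -> clock=23. purged={b.com}
Op 16: insert d.com -> 10.0.0.5 (expiry=23+8=31). clock=23
Op 17: tick 5 -> clock=28.
Op 18: tick 2 -> clock=30.
Op 19: tick 2 -> clock=32. purged={d.com}
Op 20: tick 5 -> clock=37.
Op 21: insert a.com -> 10.0.0.1 (expiry=37+3=40). clock=37
Op 22: insert b.com -> 10.0.0.1 (expiry=37+2=39). clock=37
Op 23: tick 3 -> clock=40. purged={a.com,b.com}
Op 24: tick 5 -> clock=45.
lookup b.com: not in cache (expired or never inserted)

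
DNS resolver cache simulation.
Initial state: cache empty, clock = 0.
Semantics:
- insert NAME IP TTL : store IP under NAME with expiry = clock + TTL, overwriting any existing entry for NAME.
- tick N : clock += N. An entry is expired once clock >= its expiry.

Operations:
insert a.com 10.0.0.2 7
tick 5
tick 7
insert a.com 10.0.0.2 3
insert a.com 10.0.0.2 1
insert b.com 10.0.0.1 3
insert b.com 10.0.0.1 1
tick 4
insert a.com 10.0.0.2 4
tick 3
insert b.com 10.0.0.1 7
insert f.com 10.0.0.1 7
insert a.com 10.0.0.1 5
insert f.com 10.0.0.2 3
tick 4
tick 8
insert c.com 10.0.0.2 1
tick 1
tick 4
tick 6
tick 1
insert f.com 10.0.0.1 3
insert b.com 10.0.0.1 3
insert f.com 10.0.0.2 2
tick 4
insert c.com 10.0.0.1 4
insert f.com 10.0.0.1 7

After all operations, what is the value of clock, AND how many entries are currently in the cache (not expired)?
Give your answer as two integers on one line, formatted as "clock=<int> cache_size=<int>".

Answer: clock=47 cache_size=2

Derivation:
Op 1: insert a.com -> 10.0.0.2 (expiry=0+7=7). clock=0
Op 2: tick 5 -> clock=5.
Op 3: tick 7 -> clock=12. purged={a.com}
Op 4: insert a.com -> 10.0.0.2 (expiry=12+3=15). clock=12
Op 5: insert a.com -> 10.0.0.2 (expiry=12+1=13). clock=12
Op 6: insert b.com -> 10.0.0.1 (expiry=12+3=15). clock=12
Op 7: insert b.com -> 10.0.0.1 (expiry=12+1=13). clock=12
Op 8: tick 4 -> clock=16. purged={a.com,b.com}
Op 9: insert a.com -> 10.0.0.2 (expiry=16+4=20). clock=16
Op 10: tick 3 -> clock=19.
Op 11: insert b.com -> 10.0.0.1 (expiry=19+7=26). clock=19
Op 12: insert f.com -> 10.0.0.1 (expiry=19+7=26). clock=19
Op 13: insert a.com -> 10.0.0.1 (expiry=19+5=24). clock=19
Op 14: insert f.com -> 10.0.0.2 (expiry=19+3=22). clock=19
Op 15: tick 4 -> clock=23. purged={f.com}
Op 16: tick 8 -> clock=31. purged={a.com,b.com}
Op 17: insert c.com -> 10.0.0.2 (expiry=31+1=32). clock=31
Op 18: tick 1 -> clock=32. purged={c.com}
Op 19: tick 4 -> clock=36.
Op 20: tick 6 -> clock=42.
Op 21: tick 1 -> clock=43.
Op 22: insert f.com -> 10.0.0.1 (expiry=43+3=46). clock=43
Op 23: insert b.com -> 10.0.0.1 (expiry=43+3=46). clock=43
Op 24: insert f.com -> 10.0.0.2 (expiry=43+2=45). clock=43
Op 25: tick 4 -> clock=47. purged={b.com,f.com}
Op 26: insert c.com -> 10.0.0.1 (expiry=47+4=51). clock=47
Op 27: insert f.com -> 10.0.0.1 (expiry=47+7=54). clock=47
Final clock = 47
Final cache (unexpired): {c.com,f.com} -> size=2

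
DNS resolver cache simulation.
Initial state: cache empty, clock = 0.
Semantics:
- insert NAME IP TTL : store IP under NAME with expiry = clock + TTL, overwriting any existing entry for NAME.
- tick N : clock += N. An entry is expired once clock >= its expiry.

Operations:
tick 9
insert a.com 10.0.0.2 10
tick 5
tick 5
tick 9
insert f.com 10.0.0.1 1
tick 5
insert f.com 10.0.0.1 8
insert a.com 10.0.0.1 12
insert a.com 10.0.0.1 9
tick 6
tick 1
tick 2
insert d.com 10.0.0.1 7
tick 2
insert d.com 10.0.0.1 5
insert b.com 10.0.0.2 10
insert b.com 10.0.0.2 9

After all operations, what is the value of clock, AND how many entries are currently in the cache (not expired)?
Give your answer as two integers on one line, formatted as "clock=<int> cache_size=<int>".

Answer: clock=44 cache_size=2

Derivation:
Op 1: tick 9 -> clock=9.
Op 2: insert a.com -> 10.0.0.2 (expiry=9+10=19). clock=9
Op 3: tick 5 -> clock=14.
Op 4: tick 5 -> clock=19. purged={a.com}
Op 5: tick 9 -> clock=28.
Op 6: insert f.com -> 10.0.0.1 (expiry=28+1=29). clock=28
Op 7: tick 5 -> clock=33. purged={f.com}
Op 8: insert f.com -> 10.0.0.1 (expiry=33+8=41). clock=33
Op 9: insert a.com -> 10.0.0.1 (expiry=33+12=45). clock=33
Op 10: insert a.com -> 10.0.0.1 (expiry=33+9=42). clock=33
Op 11: tick 6 -> clock=39.
Op 12: tick 1 -> clock=40.
Op 13: tick 2 -> clock=42. purged={a.com,f.com}
Op 14: insert d.com -> 10.0.0.1 (expiry=42+7=49). clock=42
Op 15: tick 2 -> clock=44.
Op 16: insert d.com -> 10.0.0.1 (expiry=44+5=49). clock=44
Op 17: insert b.com -> 10.0.0.2 (expiry=44+10=54). clock=44
Op 18: insert b.com -> 10.0.0.2 (expiry=44+9=53). clock=44
Final clock = 44
Final cache (unexpired): {b.com,d.com} -> size=2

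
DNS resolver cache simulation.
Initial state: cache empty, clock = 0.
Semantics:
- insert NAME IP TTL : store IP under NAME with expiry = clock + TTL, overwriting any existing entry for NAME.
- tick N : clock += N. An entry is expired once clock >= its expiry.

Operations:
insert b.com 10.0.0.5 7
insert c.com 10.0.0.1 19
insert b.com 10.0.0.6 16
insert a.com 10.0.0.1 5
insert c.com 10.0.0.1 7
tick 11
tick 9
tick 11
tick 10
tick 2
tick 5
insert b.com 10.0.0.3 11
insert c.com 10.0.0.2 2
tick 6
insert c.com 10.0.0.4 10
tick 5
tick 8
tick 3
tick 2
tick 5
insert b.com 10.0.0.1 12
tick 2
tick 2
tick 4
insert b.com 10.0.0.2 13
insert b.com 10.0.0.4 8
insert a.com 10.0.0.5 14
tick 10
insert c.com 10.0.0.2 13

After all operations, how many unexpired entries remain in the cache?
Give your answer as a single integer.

Op 1: insert b.com -> 10.0.0.5 (expiry=0+7=7). clock=0
Op 2: insert c.com -> 10.0.0.1 (expiry=0+19=19). clock=0
Op 3: insert b.com -> 10.0.0.6 (expiry=0+16=16). clock=0
Op 4: insert a.com -> 10.0.0.1 (expiry=0+5=5). clock=0
Op 5: insert c.com -> 10.0.0.1 (expiry=0+7=7). clock=0
Op 6: tick 11 -> clock=11. purged={a.com,c.com}
Op 7: tick 9 -> clock=20. purged={b.com}
Op 8: tick 11 -> clock=31.
Op 9: tick 10 -> clock=41.
Op 10: tick 2 -> clock=43.
Op 11: tick 5 -> clock=48.
Op 12: insert b.com -> 10.0.0.3 (expiry=48+11=59). clock=48
Op 13: insert c.com -> 10.0.0.2 (expiry=48+2=50). clock=48
Op 14: tick 6 -> clock=54. purged={c.com}
Op 15: insert c.com -> 10.0.0.4 (expiry=54+10=64). clock=54
Op 16: tick 5 -> clock=59. purged={b.com}
Op 17: tick 8 -> clock=67. purged={c.com}
Op 18: tick 3 -> clock=70.
Op 19: tick 2 -> clock=72.
Op 20: tick 5 -> clock=77.
Op 21: insert b.com -> 10.0.0.1 (expiry=77+12=89). clock=77
Op 22: tick 2 -> clock=79.
Op 23: tick 2 -> clock=81.
Op 24: tick 4 -> clock=85.
Op 25: insert b.com -> 10.0.0.2 (expiry=85+13=98). clock=85
Op 26: insert b.com -> 10.0.0.4 (expiry=85+8=93). clock=85
Op 27: insert a.com -> 10.0.0.5 (expiry=85+14=99). clock=85
Op 28: tick 10 -> clock=95. purged={b.com}
Op 29: insert c.com -> 10.0.0.2 (expiry=95+13=108). clock=95
Final cache (unexpired): {a.com,c.com} -> size=2

Answer: 2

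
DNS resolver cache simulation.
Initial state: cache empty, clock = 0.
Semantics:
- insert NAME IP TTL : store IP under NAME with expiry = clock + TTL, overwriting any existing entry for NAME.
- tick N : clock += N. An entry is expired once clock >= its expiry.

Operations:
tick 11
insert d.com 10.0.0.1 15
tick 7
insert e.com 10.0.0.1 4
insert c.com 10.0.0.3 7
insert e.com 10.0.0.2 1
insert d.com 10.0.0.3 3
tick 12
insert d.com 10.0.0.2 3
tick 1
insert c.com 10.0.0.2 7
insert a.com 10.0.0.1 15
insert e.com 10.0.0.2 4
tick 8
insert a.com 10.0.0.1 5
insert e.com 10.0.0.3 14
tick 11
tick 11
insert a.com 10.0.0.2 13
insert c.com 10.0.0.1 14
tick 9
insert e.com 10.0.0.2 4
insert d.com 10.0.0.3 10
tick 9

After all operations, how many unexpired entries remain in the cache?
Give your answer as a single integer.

Answer: 1

Derivation:
Op 1: tick 11 -> clock=11.
Op 2: insert d.com -> 10.0.0.1 (expiry=11+15=26). clock=11
Op 3: tick 7 -> clock=18.
Op 4: insert e.com -> 10.0.0.1 (expiry=18+4=22). clock=18
Op 5: insert c.com -> 10.0.0.3 (expiry=18+7=25). clock=18
Op 6: insert e.com -> 10.0.0.2 (expiry=18+1=19). clock=18
Op 7: insert d.com -> 10.0.0.3 (expiry=18+3=21). clock=18
Op 8: tick 12 -> clock=30. purged={c.com,d.com,e.com}
Op 9: insert d.com -> 10.0.0.2 (expiry=30+3=33). clock=30
Op 10: tick 1 -> clock=31.
Op 11: insert c.com -> 10.0.0.2 (expiry=31+7=38). clock=31
Op 12: insert a.com -> 10.0.0.1 (expiry=31+15=46). clock=31
Op 13: insert e.com -> 10.0.0.2 (expiry=31+4=35). clock=31
Op 14: tick 8 -> clock=39. purged={c.com,d.com,e.com}
Op 15: insert a.com -> 10.0.0.1 (expiry=39+5=44). clock=39
Op 16: insert e.com -> 10.0.0.3 (expiry=39+14=53). clock=39
Op 17: tick 11 -> clock=50. purged={a.com}
Op 18: tick 11 -> clock=61. purged={e.com}
Op 19: insert a.com -> 10.0.0.2 (expiry=61+13=74). clock=61
Op 20: insert c.com -> 10.0.0.1 (expiry=61+14=75). clock=61
Op 21: tick 9 -> clock=70.
Op 22: insert e.com -> 10.0.0.2 (expiry=70+4=74). clock=70
Op 23: insert d.com -> 10.0.0.3 (expiry=70+10=80). clock=70
Op 24: tick 9 -> clock=79. purged={a.com,c.com,e.com}
Final cache (unexpired): {d.com} -> size=1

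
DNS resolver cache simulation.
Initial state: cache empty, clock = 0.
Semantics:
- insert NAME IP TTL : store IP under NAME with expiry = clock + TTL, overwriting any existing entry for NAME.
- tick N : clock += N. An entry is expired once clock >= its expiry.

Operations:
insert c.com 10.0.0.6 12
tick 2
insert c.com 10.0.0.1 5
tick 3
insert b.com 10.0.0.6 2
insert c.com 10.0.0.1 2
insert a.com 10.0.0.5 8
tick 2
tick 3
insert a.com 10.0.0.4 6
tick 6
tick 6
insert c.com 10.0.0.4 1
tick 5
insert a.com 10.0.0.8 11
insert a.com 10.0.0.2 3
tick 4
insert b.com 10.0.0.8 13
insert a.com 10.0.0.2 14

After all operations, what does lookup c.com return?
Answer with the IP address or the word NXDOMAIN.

Op 1: insert c.com -> 10.0.0.6 (expiry=0+12=12). clock=0
Op 2: tick 2 -> clock=2.
Op 3: insert c.com -> 10.0.0.1 (expiry=2+5=7). clock=2
Op 4: tick 3 -> clock=5.
Op 5: insert b.com -> 10.0.0.6 (expiry=5+2=7). clock=5
Op 6: insert c.com -> 10.0.0.1 (expiry=5+2=7). clock=5
Op 7: insert a.com -> 10.0.0.5 (expiry=5+8=13). clock=5
Op 8: tick 2 -> clock=7. purged={b.com,c.com}
Op 9: tick 3 -> clock=10.
Op 10: insert a.com -> 10.0.0.4 (expiry=10+6=16). clock=10
Op 11: tick 6 -> clock=16. purged={a.com}
Op 12: tick 6 -> clock=22.
Op 13: insert c.com -> 10.0.0.4 (expiry=22+1=23). clock=22
Op 14: tick 5 -> clock=27. purged={c.com}
Op 15: insert a.com -> 10.0.0.8 (expiry=27+11=38). clock=27
Op 16: insert a.com -> 10.0.0.2 (expiry=27+3=30). clock=27
Op 17: tick 4 -> clock=31. purged={a.com}
Op 18: insert b.com -> 10.0.0.8 (expiry=31+13=44). clock=31
Op 19: insert a.com -> 10.0.0.2 (expiry=31+14=45). clock=31
lookup c.com: not in cache (expired or never inserted)

Answer: NXDOMAIN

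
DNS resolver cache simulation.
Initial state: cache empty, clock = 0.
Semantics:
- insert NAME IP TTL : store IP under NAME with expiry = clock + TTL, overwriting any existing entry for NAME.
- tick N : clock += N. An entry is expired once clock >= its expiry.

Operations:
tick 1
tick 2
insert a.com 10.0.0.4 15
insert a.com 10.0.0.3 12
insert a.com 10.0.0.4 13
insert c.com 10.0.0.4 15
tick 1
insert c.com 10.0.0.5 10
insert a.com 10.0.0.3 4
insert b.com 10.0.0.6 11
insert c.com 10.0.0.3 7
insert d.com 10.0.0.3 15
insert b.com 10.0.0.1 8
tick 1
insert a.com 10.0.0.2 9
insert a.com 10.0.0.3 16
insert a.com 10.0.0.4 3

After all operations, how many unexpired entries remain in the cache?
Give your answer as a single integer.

Answer: 4

Derivation:
Op 1: tick 1 -> clock=1.
Op 2: tick 2 -> clock=3.
Op 3: insert a.com -> 10.0.0.4 (expiry=3+15=18). clock=3
Op 4: insert a.com -> 10.0.0.3 (expiry=3+12=15). clock=3
Op 5: insert a.com -> 10.0.0.4 (expiry=3+13=16). clock=3
Op 6: insert c.com -> 10.0.0.4 (expiry=3+15=18). clock=3
Op 7: tick 1 -> clock=4.
Op 8: insert c.com -> 10.0.0.5 (expiry=4+10=14). clock=4
Op 9: insert a.com -> 10.0.0.3 (expiry=4+4=8). clock=4
Op 10: insert b.com -> 10.0.0.6 (expiry=4+11=15). clock=4
Op 11: insert c.com -> 10.0.0.3 (expiry=4+7=11). clock=4
Op 12: insert d.com -> 10.0.0.3 (expiry=4+15=19). clock=4
Op 13: insert b.com -> 10.0.0.1 (expiry=4+8=12). clock=4
Op 14: tick 1 -> clock=5.
Op 15: insert a.com -> 10.0.0.2 (expiry=5+9=14). clock=5
Op 16: insert a.com -> 10.0.0.3 (expiry=5+16=21). clock=5
Op 17: insert a.com -> 10.0.0.4 (expiry=5+3=8). clock=5
Final cache (unexpired): {a.com,b.com,c.com,d.com} -> size=4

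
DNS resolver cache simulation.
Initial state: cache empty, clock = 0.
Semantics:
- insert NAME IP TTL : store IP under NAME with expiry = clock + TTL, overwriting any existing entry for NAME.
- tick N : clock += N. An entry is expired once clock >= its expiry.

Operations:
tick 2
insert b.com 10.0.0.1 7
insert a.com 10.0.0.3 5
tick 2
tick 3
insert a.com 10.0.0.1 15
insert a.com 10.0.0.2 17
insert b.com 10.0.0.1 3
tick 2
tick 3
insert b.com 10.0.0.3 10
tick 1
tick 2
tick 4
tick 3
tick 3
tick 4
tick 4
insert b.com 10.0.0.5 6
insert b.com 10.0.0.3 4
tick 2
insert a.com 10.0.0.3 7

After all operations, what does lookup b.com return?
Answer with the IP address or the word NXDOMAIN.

Op 1: tick 2 -> clock=2.
Op 2: insert b.com -> 10.0.0.1 (expiry=2+7=9). clock=2
Op 3: insert a.com -> 10.0.0.3 (expiry=2+5=7). clock=2
Op 4: tick 2 -> clock=4.
Op 5: tick 3 -> clock=7. purged={a.com}
Op 6: insert a.com -> 10.0.0.1 (expiry=7+15=22). clock=7
Op 7: insert a.com -> 10.0.0.2 (expiry=7+17=24). clock=7
Op 8: insert b.com -> 10.0.0.1 (expiry=7+3=10). clock=7
Op 9: tick 2 -> clock=9.
Op 10: tick 3 -> clock=12. purged={b.com}
Op 11: insert b.com -> 10.0.0.3 (expiry=12+10=22). clock=12
Op 12: tick 1 -> clock=13.
Op 13: tick 2 -> clock=15.
Op 14: tick 4 -> clock=19.
Op 15: tick 3 -> clock=22. purged={b.com}
Op 16: tick 3 -> clock=25. purged={a.com}
Op 17: tick 4 -> clock=29.
Op 18: tick 4 -> clock=33.
Op 19: insert b.com -> 10.0.0.5 (expiry=33+6=39). clock=33
Op 20: insert b.com -> 10.0.0.3 (expiry=33+4=37). clock=33
Op 21: tick 2 -> clock=35.
Op 22: insert a.com -> 10.0.0.3 (expiry=35+7=42). clock=35
lookup b.com: present, ip=10.0.0.3 expiry=37 > clock=35

Answer: 10.0.0.3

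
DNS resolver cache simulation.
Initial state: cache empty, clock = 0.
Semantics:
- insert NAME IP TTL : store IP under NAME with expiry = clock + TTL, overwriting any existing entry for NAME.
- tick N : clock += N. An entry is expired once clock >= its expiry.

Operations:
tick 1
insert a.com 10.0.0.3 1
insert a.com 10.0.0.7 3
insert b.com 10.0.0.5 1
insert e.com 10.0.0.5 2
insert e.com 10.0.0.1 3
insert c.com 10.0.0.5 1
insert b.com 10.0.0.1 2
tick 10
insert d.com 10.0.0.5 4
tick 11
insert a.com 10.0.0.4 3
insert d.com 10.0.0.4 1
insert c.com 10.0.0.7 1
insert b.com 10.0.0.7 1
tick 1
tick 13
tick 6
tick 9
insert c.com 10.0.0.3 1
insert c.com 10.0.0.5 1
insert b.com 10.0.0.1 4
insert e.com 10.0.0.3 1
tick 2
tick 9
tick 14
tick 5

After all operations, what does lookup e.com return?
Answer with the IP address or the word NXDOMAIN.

Op 1: tick 1 -> clock=1.
Op 2: insert a.com -> 10.0.0.3 (expiry=1+1=2). clock=1
Op 3: insert a.com -> 10.0.0.7 (expiry=1+3=4). clock=1
Op 4: insert b.com -> 10.0.0.5 (expiry=1+1=2). clock=1
Op 5: insert e.com -> 10.0.0.5 (expiry=1+2=3). clock=1
Op 6: insert e.com -> 10.0.0.1 (expiry=1+3=4). clock=1
Op 7: insert c.com -> 10.0.0.5 (expiry=1+1=2). clock=1
Op 8: insert b.com -> 10.0.0.1 (expiry=1+2=3). clock=1
Op 9: tick 10 -> clock=11. purged={a.com,b.com,c.com,e.com}
Op 10: insert d.com -> 10.0.0.5 (expiry=11+4=15). clock=11
Op 11: tick 11 -> clock=22. purged={d.com}
Op 12: insert a.com -> 10.0.0.4 (expiry=22+3=25). clock=22
Op 13: insert d.com -> 10.0.0.4 (expiry=22+1=23). clock=22
Op 14: insert c.com -> 10.0.0.7 (expiry=22+1=23). clock=22
Op 15: insert b.com -> 10.0.0.7 (expiry=22+1=23). clock=22
Op 16: tick 1 -> clock=23. purged={b.com,c.com,d.com}
Op 17: tick 13 -> clock=36. purged={a.com}
Op 18: tick 6 -> clock=42.
Op 19: tick 9 -> clock=51.
Op 20: insert c.com -> 10.0.0.3 (expiry=51+1=52). clock=51
Op 21: insert c.com -> 10.0.0.5 (expiry=51+1=52). clock=51
Op 22: insert b.com -> 10.0.0.1 (expiry=51+4=55). clock=51
Op 23: insert e.com -> 10.0.0.3 (expiry=51+1=52). clock=51
Op 24: tick 2 -> clock=53. purged={c.com,e.com}
Op 25: tick 9 -> clock=62. purged={b.com}
Op 26: tick 14 -> clock=76.
Op 27: tick 5 -> clock=81.
lookup e.com: not in cache (expired or never inserted)

Answer: NXDOMAIN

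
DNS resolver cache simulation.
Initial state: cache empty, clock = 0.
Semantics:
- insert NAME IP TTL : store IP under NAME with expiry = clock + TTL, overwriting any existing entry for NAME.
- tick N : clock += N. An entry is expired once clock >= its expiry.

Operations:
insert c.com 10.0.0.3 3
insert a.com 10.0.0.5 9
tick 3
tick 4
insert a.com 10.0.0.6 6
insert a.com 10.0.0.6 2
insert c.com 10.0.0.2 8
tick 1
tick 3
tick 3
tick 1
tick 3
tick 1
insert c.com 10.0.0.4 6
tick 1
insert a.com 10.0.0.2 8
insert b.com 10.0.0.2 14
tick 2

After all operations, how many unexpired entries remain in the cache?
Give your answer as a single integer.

Answer: 3

Derivation:
Op 1: insert c.com -> 10.0.0.3 (expiry=0+3=3). clock=0
Op 2: insert a.com -> 10.0.0.5 (expiry=0+9=9). clock=0
Op 3: tick 3 -> clock=3. purged={c.com}
Op 4: tick 4 -> clock=7.
Op 5: insert a.com -> 10.0.0.6 (expiry=7+6=13). clock=7
Op 6: insert a.com -> 10.0.0.6 (expiry=7+2=9). clock=7
Op 7: insert c.com -> 10.0.0.2 (expiry=7+8=15). clock=7
Op 8: tick 1 -> clock=8.
Op 9: tick 3 -> clock=11. purged={a.com}
Op 10: tick 3 -> clock=14.
Op 11: tick 1 -> clock=15. purged={c.com}
Op 12: tick 3 -> clock=18.
Op 13: tick 1 -> clock=19.
Op 14: insert c.com -> 10.0.0.4 (expiry=19+6=25). clock=19
Op 15: tick 1 -> clock=20.
Op 16: insert a.com -> 10.0.0.2 (expiry=20+8=28). clock=20
Op 17: insert b.com -> 10.0.0.2 (expiry=20+14=34). clock=20
Op 18: tick 2 -> clock=22.
Final cache (unexpired): {a.com,b.com,c.com} -> size=3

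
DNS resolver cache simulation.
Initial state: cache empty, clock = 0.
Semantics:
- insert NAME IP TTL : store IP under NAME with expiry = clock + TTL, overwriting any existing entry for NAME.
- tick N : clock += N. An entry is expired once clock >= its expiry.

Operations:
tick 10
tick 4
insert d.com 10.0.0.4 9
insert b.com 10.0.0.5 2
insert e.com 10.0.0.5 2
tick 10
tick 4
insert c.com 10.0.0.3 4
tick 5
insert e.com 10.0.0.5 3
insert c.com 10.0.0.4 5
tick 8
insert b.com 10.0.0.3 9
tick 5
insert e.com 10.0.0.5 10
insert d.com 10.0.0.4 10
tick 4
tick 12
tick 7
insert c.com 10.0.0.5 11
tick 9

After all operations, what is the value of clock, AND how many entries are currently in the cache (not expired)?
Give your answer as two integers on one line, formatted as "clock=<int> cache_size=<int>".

Answer: clock=78 cache_size=1

Derivation:
Op 1: tick 10 -> clock=10.
Op 2: tick 4 -> clock=14.
Op 3: insert d.com -> 10.0.0.4 (expiry=14+9=23). clock=14
Op 4: insert b.com -> 10.0.0.5 (expiry=14+2=16). clock=14
Op 5: insert e.com -> 10.0.0.5 (expiry=14+2=16). clock=14
Op 6: tick 10 -> clock=24. purged={b.com,d.com,e.com}
Op 7: tick 4 -> clock=28.
Op 8: insert c.com -> 10.0.0.3 (expiry=28+4=32). clock=28
Op 9: tick 5 -> clock=33. purged={c.com}
Op 10: insert e.com -> 10.0.0.5 (expiry=33+3=36). clock=33
Op 11: insert c.com -> 10.0.0.4 (expiry=33+5=38). clock=33
Op 12: tick 8 -> clock=41. purged={c.com,e.com}
Op 13: insert b.com -> 10.0.0.3 (expiry=41+9=50). clock=41
Op 14: tick 5 -> clock=46.
Op 15: insert e.com -> 10.0.0.5 (expiry=46+10=56). clock=46
Op 16: insert d.com -> 10.0.0.4 (expiry=46+10=56). clock=46
Op 17: tick 4 -> clock=50. purged={b.com}
Op 18: tick 12 -> clock=62. purged={d.com,e.com}
Op 19: tick 7 -> clock=69.
Op 20: insert c.com -> 10.0.0.5 (expiry=69+11=80). clock=69
Op 21: tick 9 -> clock=78.
Final clock = 78
Final cache (unexpired): {c.com} -> size=1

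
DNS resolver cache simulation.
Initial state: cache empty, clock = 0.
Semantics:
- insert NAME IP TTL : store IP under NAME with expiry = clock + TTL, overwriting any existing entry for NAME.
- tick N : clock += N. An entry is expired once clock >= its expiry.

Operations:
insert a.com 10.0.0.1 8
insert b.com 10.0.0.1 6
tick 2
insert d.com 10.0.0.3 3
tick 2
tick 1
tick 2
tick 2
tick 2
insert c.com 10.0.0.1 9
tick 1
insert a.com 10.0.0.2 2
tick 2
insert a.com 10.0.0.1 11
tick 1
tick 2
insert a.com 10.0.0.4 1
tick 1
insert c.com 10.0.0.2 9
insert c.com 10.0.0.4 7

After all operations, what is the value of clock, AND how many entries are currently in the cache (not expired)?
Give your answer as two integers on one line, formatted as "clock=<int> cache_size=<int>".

Op 1: insert a.com -> 10.0.0.1 (expiry=0+8=8). clock=0
Op 2: insert b.com -> 10.0.0.1 (expiry=0+6=6). clock=0
Op 3: tick 2 -> clock=2.
Op 4: insert d.com -> 10.0.0.3 (expiry=2+3=5). clock=2
Op 5: tick 2 -> clock=4.
Op 6: tick 1 -> clock=5. purged={d.com}
Op 7: tick 2 -> clock=7. purged={b.com}
Op 8: tick 2 -> clock=9. purged={a.com}
Op 9: tick 2 -> clock=11.
Op 10: insert c.com -> 10.0.0.1 (expiry=11+9=20). clock=11
Op 11: tick 1 -> clock=12.
Op 12: insert a.com -> 10.0.0.2 (expiry=12+2=14). clock=12
Op 13: tick 2 -> clock=14. purged={a.com}
Op 14: insert a.com -> 10.0.0.1 (expiry=14+11=25). clock=14
Op 15: tick 1 -> clock=15.
Op 16: tick 2 -> clock=17.
Op 17: insert a.com -> 10.0.0.4 (expiry=17+1=18). clock=17
Op 18: tick 1 -> clock=18. purged={a.com}
Op 19: insert c.com -> 10.0.0.2 (expiry=18+9=27). clock=18
Op 20: insert c.com -> 10.0.0.4 (expiry=18+7=25). clock=18
Final clock = 18
Final cache (unexpired): {c.com} -> size=1

Answer: clock=18 cache_size=1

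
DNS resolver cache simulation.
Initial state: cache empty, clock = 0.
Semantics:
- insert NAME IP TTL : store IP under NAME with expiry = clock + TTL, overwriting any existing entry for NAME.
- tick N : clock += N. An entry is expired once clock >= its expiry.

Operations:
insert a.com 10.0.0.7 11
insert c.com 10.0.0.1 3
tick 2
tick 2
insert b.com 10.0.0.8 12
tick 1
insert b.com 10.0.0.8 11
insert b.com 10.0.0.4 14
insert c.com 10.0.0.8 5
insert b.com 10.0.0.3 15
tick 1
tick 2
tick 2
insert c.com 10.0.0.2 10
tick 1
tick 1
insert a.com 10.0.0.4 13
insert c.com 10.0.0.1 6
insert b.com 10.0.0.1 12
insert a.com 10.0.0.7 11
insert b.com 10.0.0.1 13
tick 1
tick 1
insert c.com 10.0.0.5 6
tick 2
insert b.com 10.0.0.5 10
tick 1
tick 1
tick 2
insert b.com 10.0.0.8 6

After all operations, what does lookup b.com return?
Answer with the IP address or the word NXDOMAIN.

Answer: 10.0.0.8

Derivation:
Op 1: insert a.com -> 10.0.0.7 (expiry=0+11=11). clock=0
Op 2: insert c.com -> 10.0.0.1 (expiry=0+3=3). clock=0
Op 3: tick 2 -> clock=2.
Op 4: tick 2 -> clock=4. purged={c.com}
Op 5: insert b.com -> 10.0.0.8 (expiry=4+12=16). clock=4
Op 6: tick 1 -> clock=5.
Op 7: insert b.com -> 10.0.0.8 (expiry=5+11=16). clock=5
Op 8: insert b.com -> 10.0.0.4 (expiry=5+14=19). clock=5
Op 9: insert c.com -> 10.0.0.8 (expiry=5+5=10). clock=5
Op 10: insert b.com -> 10.0.0.3 (expiry=5+15=20). clock=5
Op 11: tick 1 -> clock=6.
Op 12: tick 2 -> clock=8.
Op 13: tick 2 -> clock=10. purged={c.com}
Op 14: insert c.com -> 10.0.0.2 (expiry=10+10=20). clock=10
Op 15: tick 1 -> clock=11. purged={a.com}
Op 16: tick 1 -> clock=12.
Op 17: insert a.com -> 10.0.0.4 (expiry=12+13=25). clock=12
Op 18: insert c.com -> 10.0.0.1 (expiry=12+6=18). clock=12
Op 19: insert b.com -> 10.0.0.1 (expiry=12+12=24). clock=12
Op 20: insert a.com -> 10.0.0.7 (expiry=12+11=23). clock=12
Op 21: insert b.com -> 10.0.0.1 (expiry=12+13=25). clock=12
Op 22: tick 1 -> clock=13.
Op 23: tick 1 -> clock=14.
Op 24: insert c.com -> 10.0.0.5 (expiry=14+6=20). clock=14
Op 25: tick 2 -> clock=16.
Op 26: insert b.com -> 10.0.0.5 (expiry=16+10=26). clock=16
Op 27: tick 1 -> clock=17.
Op 28: tick 1 -> clock=18.
Op 29: tick 2 -> clock=20. purged={c.com}
Op 30: insert b.com -> 10.0.0.8 (expiry=20+6=26). clock=20
lookup b.com: present, ip=10.0.0.8 expiry=26 > clock=20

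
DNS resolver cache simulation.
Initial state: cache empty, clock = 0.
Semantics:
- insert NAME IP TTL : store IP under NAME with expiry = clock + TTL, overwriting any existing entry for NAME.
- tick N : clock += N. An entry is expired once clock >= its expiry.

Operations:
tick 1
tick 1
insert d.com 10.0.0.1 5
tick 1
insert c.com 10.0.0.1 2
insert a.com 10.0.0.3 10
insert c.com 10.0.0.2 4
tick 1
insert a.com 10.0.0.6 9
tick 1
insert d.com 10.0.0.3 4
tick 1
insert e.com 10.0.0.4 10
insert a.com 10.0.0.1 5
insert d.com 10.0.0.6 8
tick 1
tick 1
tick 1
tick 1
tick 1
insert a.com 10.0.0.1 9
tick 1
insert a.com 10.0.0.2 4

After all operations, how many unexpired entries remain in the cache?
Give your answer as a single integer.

Op 1: tick 1 -> clock=1.
Op 2: tick 1 -> clock=2.
Op 3: insert d.com -> 10.0.0.1 (expiry=2+5=7). clock=2
Op 4: tick 1 -> clock=3.
Op 5: insert c.com -> 10.0.0.1 (expiry=3+2=5). clock=3
Op 6: insert a.com -> 10.0.0.3 (expiry=3+10=13). clock=3
Op 7: insert c.com -> 10.0.0.2 (expiry=3+4=7). clock=3
Op 8: tick 1 -> clock=4.
Op 9: insert a.com -> 10.0.0.6 (expiry=4+9=13). clock=4
Op 10: tick 1 -> clock=5.
Op 11: insert d.com -> 10.0.0.3 (expiry=5+4=9). clock=5
Op 12: tick 1 -> clock=6.
Op 13: insert e.com -> 10.0.0.4 (expiry=6+10=16). clock=6
Op 14: insert a.com -> 10.0.0.1 (expiry=6+5=11). clock=6
Op 15: insert d.com -> 10.0.0.6 (expiry=6+8=14). clock=6
Op 16: tick 1 -> clock=7. purged={c.com}
Op 17: tick 1 -> clock=8.
Op 18: tick 1 -> clock=9.
Op 19: tick 1 -> clock=10.
Op 20: tick 1 -> clock=11. purged={a.com}
Op 21: insert a.com -> 10.0.0.1 (expiry=11+9=20). clock=11
Op 22: tick 1 -> clock=12.
Op 23: insert a.com -> 10.0.0.2 (expiry=12+4=16). clock=12
Final cache (unexpired): {a.com,d.com,e.com} -> size=3

Answer: 3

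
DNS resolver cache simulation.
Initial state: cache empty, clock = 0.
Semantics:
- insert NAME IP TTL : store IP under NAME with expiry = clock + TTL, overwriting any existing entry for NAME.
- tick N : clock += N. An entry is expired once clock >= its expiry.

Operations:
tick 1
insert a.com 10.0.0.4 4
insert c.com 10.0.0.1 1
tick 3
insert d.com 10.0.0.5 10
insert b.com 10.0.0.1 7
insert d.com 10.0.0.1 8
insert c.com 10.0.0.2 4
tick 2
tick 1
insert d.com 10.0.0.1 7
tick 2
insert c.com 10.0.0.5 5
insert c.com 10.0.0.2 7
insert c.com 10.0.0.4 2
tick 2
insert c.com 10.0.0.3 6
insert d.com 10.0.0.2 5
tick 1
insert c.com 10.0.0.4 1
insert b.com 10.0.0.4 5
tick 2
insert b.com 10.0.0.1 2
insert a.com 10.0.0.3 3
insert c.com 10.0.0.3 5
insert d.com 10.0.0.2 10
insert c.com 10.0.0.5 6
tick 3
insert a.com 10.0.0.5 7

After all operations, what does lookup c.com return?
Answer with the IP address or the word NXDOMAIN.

Op 1: tick 1 -> clock=1.
Op 2: insert a.com -> 10.0.0.4 (expiry=1+4=5). clock=1
Op 3: insert c.com -> 10.0.0.1 (expiry=1+1=2). clock=1
Op 4: tick 3 -> clock=4. purged={c.com}
Op 5: insert d.com -> 10.0.0.5 (expiry=4+10=14). clock=4
Op 6: insert b.com -> 10.0.0.1 (expiry=4+7=11). clock=4
Op 7: insert d.com -> 10.0.0.1 (expiry=4+8=12). clock=4
Op 8: insert c.com -> 10.0.0.2 (expiry=4+4=8). clock=4
Op 9: tick 2 -> clock=6. purged={a.com}
Op 10: tick 1 -> clock=7.
Op 11: insert d.com -> 10.0.0.1 (expiry=7+7=14). clock=7
Op 12: tick 2 -> clock=9. purged={c.com}
Op 13: insert c.com -> 10.0.0.5 (expiry=9+5=14). clock=9
Op 14: insert c.com -> 10.0.0.2 (expiry=9+7=16). clock=9
Op 15: insert c.com -> 10.0.0.4 (expiry=9+2=11). clock=9
Op 16: tick 2 -> clock=11. purged={b.com,c.com}
Op 17: insert c.com -> 10.0.0.3 (expiry=11+6=17). clock=11
Op 18: insert d.com -> 10.0.0.2 (expiry=11+5=16). clock=11
Op 19: tick 1 -> clock=12.
Op 20: insert c.com -> 10.0.0.4 (expiry=12+1=13). clock=12
Op 21: insert b.com -> 10.0.0.4 (expiry=12+5=17). clock=12
Op 22: tick 2 -> clock=14. purged={c.com}
Op 23: insert b.com -> 10.0.0.1 (expiry=14+2=16). clock=14
Op 24: insert a.com -> 10.0.0.3 (expiry=14+3=17). clock=14
Op 25: insert c.com -> 10.0.0.3 (expiry=14+5=19). clock=14
Op 26: insert d.com -> 10.0.0.2 (expiry=14+10=24). clock=14
Op 27: insert c.com -> 10.0.0.5 (expiry=14+6=20). clock=14
Op 28: tick 3 -> clock=17. purged={a.com,b.com}
Op 29: insert a.com -> 10.0.0.5 (expiry=17+7=24). clock=17
lookup c.com: present, ip=10.0.0.5 expiry=20 > clock=17

Answer: 10.0.0.5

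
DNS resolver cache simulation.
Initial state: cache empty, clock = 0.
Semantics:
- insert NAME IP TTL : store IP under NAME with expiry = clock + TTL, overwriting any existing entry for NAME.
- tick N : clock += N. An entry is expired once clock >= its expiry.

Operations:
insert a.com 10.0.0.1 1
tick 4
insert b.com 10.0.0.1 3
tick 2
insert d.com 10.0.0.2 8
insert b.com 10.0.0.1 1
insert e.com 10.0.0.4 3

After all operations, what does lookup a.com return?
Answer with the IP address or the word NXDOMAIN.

Op 1: insert a.com -> 10.0.0.1 (expiry=0+1=1). clock=0
Op 2: tick 4 -> clock=4. purged={a.com}
Op 3: insert b.com -> 10.0.0.1 (expiry=4+3=7). clock=4
Op 4: tick 2 -> clock=6.
Op 5: insert d.com -> 10.0.0.2 (expiry=6+8=14). clock=6
Op 6: insert b.com -> 10.0.0.1 (expiry=6+1=7). clock=6
Op 7: insert e.com -> 10.0.0.4 (expiry=6+3=9). clock=6
lookup a.com: not in cache (expired or never inserted)

Answer: NXDOMAIN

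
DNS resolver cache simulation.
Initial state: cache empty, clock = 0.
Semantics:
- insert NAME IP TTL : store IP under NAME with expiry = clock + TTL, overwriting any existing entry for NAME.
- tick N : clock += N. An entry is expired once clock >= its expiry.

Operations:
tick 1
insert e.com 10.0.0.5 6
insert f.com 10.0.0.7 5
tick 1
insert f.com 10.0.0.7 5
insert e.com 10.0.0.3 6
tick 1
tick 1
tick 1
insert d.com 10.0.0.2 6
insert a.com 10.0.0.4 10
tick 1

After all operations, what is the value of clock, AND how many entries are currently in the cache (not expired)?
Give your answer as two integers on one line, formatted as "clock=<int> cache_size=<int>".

Answer: clock=6 cache_size=4

Derivation:
Op 1: tick 1 -> clock=1.
Op 2: insert e.com -> 10.0.0.5 (expiry=1+6=7). clock=1
Op 3: insert f.com -> 10.0.0.7 (expiry=1+5=6). clock=1
Op 4: tick 1 -> clock=2.
Op 5: insert f.com -> 10.0.0.7 (expiry=2+5=7). clock=2
Op 6: insert e.com -> 10.0.0.3 (expiry=2+6=8). clock=2
Op 7: tick 1 -> clock=3.
Op 8: tick 1 -> clock=4.
Op 9: tick 1 -> clock=5.
Op 10: insert d.com -> 10.0.0.2 (expiry=5+6=11). clock=5
Op 11: insert a.com -> 10.0.0.4 (expiry=5+10=15). clock=5
Op 12: tick 1 -> clock=6.
Final clock = 6
Final cache (unexpired): {a.com,d.com,e.com,f.com} -> size=4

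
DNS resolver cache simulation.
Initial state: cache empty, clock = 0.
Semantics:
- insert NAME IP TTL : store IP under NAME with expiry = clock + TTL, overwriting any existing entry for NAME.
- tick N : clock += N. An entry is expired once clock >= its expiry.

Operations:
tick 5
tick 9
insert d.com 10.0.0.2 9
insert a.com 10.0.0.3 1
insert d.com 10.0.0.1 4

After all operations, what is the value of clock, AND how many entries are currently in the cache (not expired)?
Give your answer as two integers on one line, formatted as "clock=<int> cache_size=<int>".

Answer: clock=14 cache_size=2

Derivation:
Op 1: tick 5 -> clock=5.
Op 2: tick 9 -> clock=14.
Op 3: insert d.com -> 10.0.0.2 (expiry=14+9=23). clock=14
Op 4: insert a.com -> 10.0.0.3 (expiry=14+1=15). clock=14
Op 5: insert d.com -> 10.0.0.1 (expiry=14+4=18). clock=14
Final clock = 14
Final cache (unexpired): {a.com,d.com} -> size=2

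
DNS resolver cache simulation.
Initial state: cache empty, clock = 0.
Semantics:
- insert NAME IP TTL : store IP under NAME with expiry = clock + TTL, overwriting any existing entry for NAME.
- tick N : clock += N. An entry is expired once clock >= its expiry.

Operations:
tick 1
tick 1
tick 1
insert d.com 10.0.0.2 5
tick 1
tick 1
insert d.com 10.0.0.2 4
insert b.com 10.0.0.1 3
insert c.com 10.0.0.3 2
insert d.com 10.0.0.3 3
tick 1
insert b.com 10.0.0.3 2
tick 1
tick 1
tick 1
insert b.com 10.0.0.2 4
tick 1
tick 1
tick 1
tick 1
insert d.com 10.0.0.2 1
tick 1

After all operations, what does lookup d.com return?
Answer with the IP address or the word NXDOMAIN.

Op 1: tick 1 -> clock=1.
Op 2: tick 1 -> clock=2.
Op 3: tick 1 -> clock=3.
Op 4: insert d.com -> 10.0.0.2 (expiry=3+5=8). clock=3
Op 5: tick 1 -> clock=4.
Op 6: tick 1 -> clock=5.
Op 7: insert d.com -> 10.0.0.2 (expiry=5+4=9). clock=5
Op 8: insert b.com -> 10.0.0.1 (expiry=5+3=8). clock=5
Op 9: insert c.com -> 10.0.0.3 (expiry=5+2=7). clock=5
Op 10: insert d.com -> 10.0.0.3 (expiry=5+3=8). clock=5
Op 11: tick 1 -> clock=6.
Op 12: insert b.com -> 10.0.0.3 (expiry=6+2=8). clock=6
Op 13: tick 1 -> clock=7. purged={c.com}
Op 14: tick 1 -> clock=8. purged={b.com,d.com}
Op 15: tick 1 -> clock=9.
Op 16: insert b.com -> 10.0.0.2 (expiry=9+4=13). clock=9
Op 17: tick 1 -> clock=10.
Op 18: tick 1 -> clock=11.
Op 19: tick 1 -> clock=12.
Op 20: tick 1 -> clock=13. purged={b.com}
Op 21: insert d.com -> 10.0.0.2 (expiry=13+1=14). clock=13
Op 22: tick 1 -> clock=14. purged={d.com}
lookup d.com: not in cache (expired or never inserted)

Answer: NXDOMAIN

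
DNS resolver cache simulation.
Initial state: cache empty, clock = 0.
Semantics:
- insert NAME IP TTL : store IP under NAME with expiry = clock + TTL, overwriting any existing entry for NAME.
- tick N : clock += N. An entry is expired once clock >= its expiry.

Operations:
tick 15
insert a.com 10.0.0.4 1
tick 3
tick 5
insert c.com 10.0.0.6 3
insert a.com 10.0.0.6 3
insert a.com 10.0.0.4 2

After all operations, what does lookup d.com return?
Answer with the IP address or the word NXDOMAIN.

Answer: NXDOMAIN

Derivation:
Op 1: tick 15 -> clock=15.
Op 2: insert a.com -> 10.0.0.4 (expiry=15+1=16). clock=15
Op 3: tick 3 -> clock=18. purged={a.com}
Op 4: tick 5 -> clock=23.
Op 5: insert c.com -> 10.0.0.6 (expiry=23+3=26). clock=23
Op 6: insert a.com -> 10.0.0.6 (expiry=23+3=26). clock=23
Op 7: insert a.com -> 10.0.0.4 (expiry=23+2=25). clock=23
lookup d.com: not in cache (expired or never inserted)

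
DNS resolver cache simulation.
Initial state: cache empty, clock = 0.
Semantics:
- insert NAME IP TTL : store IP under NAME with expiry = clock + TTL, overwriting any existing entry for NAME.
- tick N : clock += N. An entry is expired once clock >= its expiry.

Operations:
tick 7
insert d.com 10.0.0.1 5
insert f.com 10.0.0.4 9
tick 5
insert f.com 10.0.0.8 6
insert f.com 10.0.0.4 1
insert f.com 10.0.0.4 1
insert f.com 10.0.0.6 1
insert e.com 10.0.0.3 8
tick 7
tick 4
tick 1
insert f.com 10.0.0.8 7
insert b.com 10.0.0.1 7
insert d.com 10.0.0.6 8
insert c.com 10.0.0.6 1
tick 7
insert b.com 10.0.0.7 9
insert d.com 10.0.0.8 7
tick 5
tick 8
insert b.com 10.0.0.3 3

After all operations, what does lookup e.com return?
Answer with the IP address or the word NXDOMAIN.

Op 1: tick 7 -> clock=7.
Op 2: insert d.com -> 10.0.0.1 (expiry=7+5=12). clock=7
Op 3: insert f.com -> 10.0.0.4 (expiry=7+9=16). clock=7
Op 4: tick 5 -> clock=12. purged={d.com}
Op 5: insert f.com -> 10.0.0.8 (expiry=12+6=18). clock=12
Op 6: insert f.com -> 10.0.0.4 (expiry=12+1=13). clock=12
Op 7: insert f.com -> 10.0.0.4 (expiry=12+1=13). clock=12
Op 8: insert f.com -> 10.0.0.6 (expiry=12+1=13). clock=12
Op 9: insert e.com -> 10.0.0.3 (expiry=12+8=20). clock=12
Op 10: tick 7 -> clock=19. purged={f.com}
Op 11: tick 4 -> clock=23. purged={e.com}
Op 12: tick 1 -> clock=24.
Op 13: insert f.com -> 10.0.0.8 (expiry=24+7=31). clock=24
Op 14: insert b.com -> 10.0.0.1 (expiry=24+7=31). clock=24
Op 15: insert d.com -> 10.0.0.6 (expiry=24+8=32). clock=24
Op 16: insert c.com -> 10.0.0.6 (expiry=24+1=25). clock=24
Op 17: tick 7 -> clock=31. purged={b.com,c.com,f.com}
Op 18: insert b.com -> 10.0.0.7 (expiry=31+9=40). clock=31
Op 19: insert d.com -> 10.0.0.8 (expiry=31+7=38). clock=31
Op 20: tick 5 -> clock=36.
Op 21: tick 8 -> clock=44. purged={b.com,d.com}
Op 22: insert b.com -> 10.0.0.3 (expiry=44+3=47). clock=44
lookup e.com: not in cache (expired or never inserted)

Answer: NXDOMAIN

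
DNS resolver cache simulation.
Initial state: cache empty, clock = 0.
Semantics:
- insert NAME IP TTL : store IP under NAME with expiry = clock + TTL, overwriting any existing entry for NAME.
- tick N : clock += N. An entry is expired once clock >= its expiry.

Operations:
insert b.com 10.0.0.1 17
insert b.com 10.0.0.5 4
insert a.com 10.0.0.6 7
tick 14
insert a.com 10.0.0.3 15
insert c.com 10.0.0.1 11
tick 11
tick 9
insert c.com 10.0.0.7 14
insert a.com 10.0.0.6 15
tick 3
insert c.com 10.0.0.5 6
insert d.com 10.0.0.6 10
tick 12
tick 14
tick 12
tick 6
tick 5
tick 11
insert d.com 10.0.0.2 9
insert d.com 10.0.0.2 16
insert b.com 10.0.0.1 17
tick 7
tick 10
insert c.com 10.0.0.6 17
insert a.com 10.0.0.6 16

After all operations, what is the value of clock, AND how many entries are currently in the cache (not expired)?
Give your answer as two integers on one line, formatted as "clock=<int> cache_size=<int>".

Op 1: insert b.com -> 10.0.0.1 (expiry=0+17=17). clock=0
Op 2: insert b.com -> 10.0.0.5 (expiry=0+4=4). clock=0
Op 3: insert a.com -> 10.0.0.6 (expiry=0+7=7). clock=0
Op 4: tick 14 -> clock=14. purged={a.com,b.com}
Op 5: insert a.com -> 10.0.0.3 (expiry=14+15=29). clock=14
Op 6: insert c.com -> 10.0.0.1 (expiry=14+11=25). clock=14
Op 7: tick 11 -> clock=25. purged={c.com}
Op 8: tick 9 -> clock=34. purged={a.com}
Op 9: insert c.com -> 10.0.0.7 (expiry=34+14=48). clock=34
Op 10: insert a.com -> 10.0.0.6 (expiry=34+15=49). clock=34
Op 11: tick 3 -> clock=37.
Op 12: insert c.com -> 10.0.0.5 (expiry=37+6=43). clock=37
Op 13: insert d.com -> 10.0.0.6 (expiry=37+10=47). clock=37
Op 14: tick 12 -> clock=49. purged={a.com,c.com,d.com}
Op 15: tick 14 -> clock=63.
Op 16: tick 12 -> clock=75.
Op 17: tick 6 -> clock=81.
Op 18: tick 5 -> clock=86.
Op 19: tick 11 -> clock=97.
Op 20: insert d.com -> 10.0.0.2 (expiry=97+9=106). clock=97
Op 21: insert d.com -> 10.0.0.2 (expiry=97+16=113). clock=97
Op 22: insert b.com -> 10.0.0.1 (expiry=97+17=114). clock=97
Op 23: tick 7 -> clock=104.
Op 24: tick 10 -> clock=114. purged={b.com,d.com}
Op 25: insert c.com -> 10.0.0.6 (expiry=114+17=131). clock=114
Op 26: insert a.com -> 10.0.0.6 (expiry=114+16=130). clock=114
Final clock = 114
Final cache (unexpired): {a.com,c.com} -> size=2

Answer: clock=114 cache_size=2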